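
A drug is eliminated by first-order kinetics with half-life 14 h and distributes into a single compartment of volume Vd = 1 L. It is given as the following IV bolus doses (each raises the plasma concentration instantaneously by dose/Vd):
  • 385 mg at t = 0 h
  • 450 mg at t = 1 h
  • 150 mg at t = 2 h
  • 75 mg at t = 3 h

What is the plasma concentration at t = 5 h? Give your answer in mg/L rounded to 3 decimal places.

866.949 mg/L

k = ln 2 / 14 = 0.04951 per h
Dose 1 (385 mg at t=0 h): 385·exp(−0.04951·5) = 300.573 mg/L
Dose 2 (450 mg at t=1 h): 450·exp(−0.04951·4) = 369.151 mg/L
Dose 3 (150 mg at t=2 h): 150·exp(−0.04951·3) = 129.296 mg/L
Dose 4 (75 mg at t=3 h): 75·exp(−0.04951·2) = 67.929 mg/L
C(5) = 300.573 + 369.151 + 129.296 + 67.929 = 866.949 mg/L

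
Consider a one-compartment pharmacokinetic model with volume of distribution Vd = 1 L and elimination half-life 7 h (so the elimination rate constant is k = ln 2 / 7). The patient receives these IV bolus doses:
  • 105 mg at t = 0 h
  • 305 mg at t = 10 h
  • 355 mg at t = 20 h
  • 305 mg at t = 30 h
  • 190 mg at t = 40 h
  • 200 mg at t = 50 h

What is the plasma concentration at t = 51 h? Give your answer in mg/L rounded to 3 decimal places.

k = ln 2 / 7 = 0.09902 per h
Dose 1 (105 mg at t=0 h): 105·exp(−0.09902·51) = 0.673 mg/L
Dose 2 (305 mg at t=10 h): 305·exp(−0.09902·41) = 5.262 mg/L
Dose 3 (355 mg at t=20 h): 355·exp(−0.09902·31) = 16.485 mg/L
Dose 4 (305 mg at t=30 h): 305·exp(−0.09902·21) = 38.125 mg/L
Dose 5 (190 mg at t=40 h): 190·exp(−0.09902·11) = 63.930 mg/L
Dose 6 (200 mg at t=50 h): 200·exp(−0.09902·1) = 181.145 mg/L
C(51) = 0.673 + 5.262 + 16.485 + 38.125 + 63.930 + 181.145 = 305.620 mg/L

305.620 mg/L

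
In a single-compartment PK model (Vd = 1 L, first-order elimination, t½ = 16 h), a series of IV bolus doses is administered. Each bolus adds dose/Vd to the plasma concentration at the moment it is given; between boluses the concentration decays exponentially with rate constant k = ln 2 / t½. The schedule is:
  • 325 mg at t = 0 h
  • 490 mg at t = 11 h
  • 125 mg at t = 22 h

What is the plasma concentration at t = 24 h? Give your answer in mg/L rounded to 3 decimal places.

508.534 mg/L

k = ln 2 / 16 = 0.04332 per h
Dose 1 (325 mg at t=0 h): 325·exp(−0.04332·24) = 114.905 mg/L
Dose 2 (490 mg at t=11 h): 490·exp(−0.04332·13) = 279.003 mg/L
Dose 3 (125 mg at t=22 h): 125·exp(−0.04332·2) = 114.626 mg/L
C(24) = 114.905 + 279.003 + 114.626 = 508.534 mg/L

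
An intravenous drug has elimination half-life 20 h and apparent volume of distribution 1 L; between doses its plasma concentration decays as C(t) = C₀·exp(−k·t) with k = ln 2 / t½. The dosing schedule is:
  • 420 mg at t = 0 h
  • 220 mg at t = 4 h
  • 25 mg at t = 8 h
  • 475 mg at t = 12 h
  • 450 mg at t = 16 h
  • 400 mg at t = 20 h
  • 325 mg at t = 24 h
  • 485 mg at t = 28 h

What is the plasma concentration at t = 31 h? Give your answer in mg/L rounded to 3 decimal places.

k = ln 2 / 20 = 0.03466 per h
Dose 1 (420 mg at t=0 h): 420·exp(−0.03466·31) = 143.434 mg/L
Dose 2 (220 mg at t=4 h): 220·exp(−0.03466·27) = 86.304 mg/L
Dose 3 (25 mg at t=8 h): 25·exp(−0.03466·23) = 11.266 mg/L
Dose 4 (475 mg at t=12 h): 475·exp(−0.03466·19) = 245.875 mg/L
Dose 5 (450 mg at t=16 h): 450·exp(−0.03466·15) = 267.572 mg/L
Dose 6 (400 mg at t=20 h): 400·exp(−0.03466·11) = 273.208 mg/L
Dose 7 (325 mg at t=24 h): 325·exp(−0.03466·7) = 254.990 mg/L
Dose 8 (485 mg at t=28 h): 485·exp(−0.03466·3) = 437.106 mg/L
C(31) = 143.434 + 86.304 + 11.266 + 245.875 + 267.572 + 273.208 + 254.990 + 437.106 = 1719.755 mg/L

1719.755 mg/L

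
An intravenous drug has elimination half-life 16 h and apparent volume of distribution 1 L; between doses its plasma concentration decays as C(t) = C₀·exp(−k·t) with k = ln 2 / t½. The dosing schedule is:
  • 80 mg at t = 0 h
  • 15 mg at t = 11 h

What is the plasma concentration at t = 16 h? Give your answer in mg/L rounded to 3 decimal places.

52.079 mg/L

k = ln 2 / 16 = 0.04332 per h
Dose 1 (80 mg at t=0 h): 80·exp(−0.04332·16) = 40.000 mg/L
Dose 2 (15 mg at t=11 h): 15·exp(−0.04332·5) = 12.079 mg/L
C(16) = 40.000 + 12.079 = 52.079 mg/L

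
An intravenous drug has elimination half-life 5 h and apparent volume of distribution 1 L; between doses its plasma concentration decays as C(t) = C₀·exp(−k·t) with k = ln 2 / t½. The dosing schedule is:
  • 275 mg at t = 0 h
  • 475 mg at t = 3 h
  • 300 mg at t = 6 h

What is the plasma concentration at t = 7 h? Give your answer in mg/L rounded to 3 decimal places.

638.187 mg/L

k = ln 2 / 5 = 0.13863 per h
Dose 1 (275 mg at t=0 h): 275·exp(−0.13863·7) = 104.206 mg/L
Dose 2 (475 mg at t=3 h): 475·exp(−0.13863·4) = 272.816 mg/L
Dose 3 (300 mg at t=6 h): 300·exp(−0.13863·1) = 261.165 mg/L
C(7) = 104.206 + 272.816 + 261.165 = 638.187 mg/L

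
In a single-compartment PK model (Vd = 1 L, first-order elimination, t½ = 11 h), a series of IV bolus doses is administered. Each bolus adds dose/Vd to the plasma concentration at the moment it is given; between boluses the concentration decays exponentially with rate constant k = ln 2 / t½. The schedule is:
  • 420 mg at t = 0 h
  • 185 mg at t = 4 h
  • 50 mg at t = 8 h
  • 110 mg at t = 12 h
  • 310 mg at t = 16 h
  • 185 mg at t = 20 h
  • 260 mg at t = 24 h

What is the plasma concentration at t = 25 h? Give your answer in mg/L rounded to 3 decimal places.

756.732 mg/L

k = ln 2 / 11 = 0.06301 per h
Dose 1 (420 mg at t=0 h): 420·exp(−0.06301·25) = 86.914 mg/L
Dose 2 (185 mg at t=4 h): 185·exp(−0.06301·21) = 49.258 mg/L
Dose 3 (50 mg at t=8 h): 50·exp(−0.06301·17) = 17.129 mg/L
Dose 4 (110 mg at t=12 h): 110·exp(−0.06301·13) = 48.488 mg/L
Dose 5 (310 mg at t=16 h): 310·exp(−0.06301·9) = 175.818 mg/L
Dose 6 (185 mg at t=20 h): 185·exp(−0.06301·5) = 135.002 mg/L
Dose 7 (260 mg at t=24 h): 260·exp(−0.06301·1) = 244.122 mg/L
C(25) = 86.914 + 49.258 + 17.129 + 48.488 + 175.818 + 135.002 + 244.122 = 756.732 mg/L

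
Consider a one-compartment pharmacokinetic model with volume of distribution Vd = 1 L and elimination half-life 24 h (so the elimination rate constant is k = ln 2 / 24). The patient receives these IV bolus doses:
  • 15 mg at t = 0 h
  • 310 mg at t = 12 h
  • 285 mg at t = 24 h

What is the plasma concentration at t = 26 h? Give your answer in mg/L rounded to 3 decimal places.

482.983 mg/L

k = ln 2 / 24 = 0.02888 per h
Dose 1 (15 mg at t=0 h): 15·exp(−0.02888·26) = 7.079 mg/L
Dose 2 (310 mg at t=12 h): 310·exp(−0.02888·14) = 206.900 mg/L
Dose 3 (285 mg at t=24 h): 285·exp(−0.02888·2) = 269.004 mg/L
C(26) = 7.079 + 206.900 + 269.004 = 482.983 mg/L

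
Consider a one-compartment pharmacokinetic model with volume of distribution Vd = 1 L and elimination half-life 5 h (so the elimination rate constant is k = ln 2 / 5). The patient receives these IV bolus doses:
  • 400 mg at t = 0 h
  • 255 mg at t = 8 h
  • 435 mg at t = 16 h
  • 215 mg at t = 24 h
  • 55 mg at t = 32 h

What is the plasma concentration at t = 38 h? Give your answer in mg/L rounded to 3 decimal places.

k = ln 2 / 5 = 0.13863 per h
Dose 1 (400 mg at t=0 h): 400·exp(−0.13863·38) = 2.062 mg/L
Dose 2 (255 mg at t=8 h): 255·exp(−0.13863·30) = 3.984 mg/L
Dose 3 (435 mg at t=16 h): 435·exp(−0.13863·22) = 20.604 mg/L
Dose 4 (215 mg at t=24 h): 215·exp(−0.13863·14) = 30.871 mg/L
Dose 5 (55 mg at t=32 h): 55·exp(−0.13863·6) = 23.940 mg/L
C(38) = 2.062 + 3.984 + 20.604 + 30.871 + 23.940 = 81.462 mg/L

81.462 mg/L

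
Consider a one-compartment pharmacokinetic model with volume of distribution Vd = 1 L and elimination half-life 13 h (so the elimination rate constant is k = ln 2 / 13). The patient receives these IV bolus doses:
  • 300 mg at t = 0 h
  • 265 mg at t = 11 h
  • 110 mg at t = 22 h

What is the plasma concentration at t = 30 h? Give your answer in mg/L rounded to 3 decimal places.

228.621 mg/L

k = ln 2 / 13 = 0.05332 per h
Dose 1 (300 mg at t=0 h): 300·exp(−0.05332·30) = 60.595 mg/L
Dose 2 (265 mg at t=11 h): 265·exp(−0.05332·19) = 96.223 mg/L
Dose 3 (110 mg at t=22 h): 110·exp(−0.05332·8) = 71.803 mg/L
C(30) = 60.595 + 96.223 + 71.803 = 228.621 mg/L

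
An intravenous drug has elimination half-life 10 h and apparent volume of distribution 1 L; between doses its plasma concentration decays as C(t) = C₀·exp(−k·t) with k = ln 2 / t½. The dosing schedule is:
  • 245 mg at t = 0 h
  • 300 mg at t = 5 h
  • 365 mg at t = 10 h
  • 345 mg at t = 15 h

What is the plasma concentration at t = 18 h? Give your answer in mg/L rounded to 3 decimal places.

k = ln 2 / 10 = 0.06931 per h
Dose 1 (245 mg at t=0 h): 245·exp(−0.06931·18) = 70.358 mg/L
Dose 2 (300 mg at t=5 h): 300·exp(−0.06931·13) = 121.838 mg/L
Dose 3 (365 mg at t=10 h): 365·exp(−0.06931·8) = 209.637 mg/L
Dose 4 (345 mg at t=15 h): 345·exp(−0.06931·3) = 280.227 mg/L
C(18) = 70.358 + 121.838 + 209.637 + 280.227 = 682.060 mg/L

682.060 mg/L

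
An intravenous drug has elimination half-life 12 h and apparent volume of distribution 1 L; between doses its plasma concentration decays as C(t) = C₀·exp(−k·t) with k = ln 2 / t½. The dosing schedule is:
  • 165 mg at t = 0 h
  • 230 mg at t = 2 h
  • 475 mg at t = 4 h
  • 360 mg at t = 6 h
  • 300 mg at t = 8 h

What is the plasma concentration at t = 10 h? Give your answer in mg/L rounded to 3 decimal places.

1126.372 mg/L

k = ln 2 / 12 = 0.05776 per h
Dose 1 (165 mg at t=0 h): 165·exp(−0.05776·10) = 92.603 mg/L
Dose 2 (230 mg at t=2 h): 230·exp(−0.05776·8) = 144.891 mg/L
Dose 3 (475 mg at t=4 h): 475·exp(−0.05776·6) = 335.876 mg/L
Dose 4 (360 mg at t=6 h): 360·exp(−0.05776·4) = 285.732 mg/L
Dose 5 (300 mg at t=8 h): 300·exp(−0.05776·2) = 267.270 mg/L
C(10) = 92.603 + 144.891 + 335.876 + 285.732 + 267.270 = 1126.372 mg/L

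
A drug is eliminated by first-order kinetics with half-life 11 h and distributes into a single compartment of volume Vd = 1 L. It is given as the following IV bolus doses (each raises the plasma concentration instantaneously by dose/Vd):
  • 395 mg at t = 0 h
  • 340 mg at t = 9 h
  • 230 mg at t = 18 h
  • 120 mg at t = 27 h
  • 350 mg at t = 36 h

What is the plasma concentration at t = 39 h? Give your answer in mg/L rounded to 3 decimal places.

492.464 mg/L

k = ln 2 / 11 = 0.06301 per h
Dose 1 (395 mg at t=0 h): 395·exp(−0.06301·39) = 33.831 mg/L
Dose 2 (340 mg at t=9 h): 340·exp(−0.06301·30) = 51.344 mg/L
Dose 3 (230 mg at t=18 h): 230·exp(−0.06301·21) = 61.240 mg/L
Dose 4 (120 mg at t=27 h): 120·exp(−0.06301·12) = 56.336 mg/L
Dose 5 (350 mg at t=36 h): 350·exp(−0.06301·3) = 289.714 mg/L
C(39) = 33.831 + 51.344 + 61.240 + 56.336 + 289.714 = 492.464 mg/L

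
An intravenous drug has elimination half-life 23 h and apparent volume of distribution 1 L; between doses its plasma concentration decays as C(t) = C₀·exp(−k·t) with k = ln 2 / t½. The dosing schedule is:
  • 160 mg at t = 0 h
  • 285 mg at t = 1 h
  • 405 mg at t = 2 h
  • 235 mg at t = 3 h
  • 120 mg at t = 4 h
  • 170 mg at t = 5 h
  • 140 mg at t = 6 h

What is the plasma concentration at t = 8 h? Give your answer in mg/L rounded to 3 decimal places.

1290.141 mg/L

k = ln 2 / 23 = 0.03014 per h
Dose 1 (160 mg at t=0 h): 160·exp(−0.03014·8) = 125.723 mg/L
Dose 2 (285 mg at t=1 h): 285·exp(−0.03014·7) = 230.795 mg/L
Dose 3 (405 mg at t=2 h): 405·exp(−0.03014·6) = 338.007 mg/L
Dose 4 (235 mg at t=3 h): 235·exp(−0.03014·5) = 202.128 mg/L
Dose 5 (120 mg at t=4 h): 120·exp(−0.03014·4) = 106.372 mg/L
Dose 6 (170 mg at t=5 h): 170·exp(−0.03014·3) = 155.305 mg/L
Dose 7 (140 mg at t=6 h): 140·exp(−0.03014·2) = 131.811 mg/L
C(8) = 125.723 + 230.795 + 338.007 + 202.128 + 106.372 + 155.305 + 131.811 = 1290.141 mg/L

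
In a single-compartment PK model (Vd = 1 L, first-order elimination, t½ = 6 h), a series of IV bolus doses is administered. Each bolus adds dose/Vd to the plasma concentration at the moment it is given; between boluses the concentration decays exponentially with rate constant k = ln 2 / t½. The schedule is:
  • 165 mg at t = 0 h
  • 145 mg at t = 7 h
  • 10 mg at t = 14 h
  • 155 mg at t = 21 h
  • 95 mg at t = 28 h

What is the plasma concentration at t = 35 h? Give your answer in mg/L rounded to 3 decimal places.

82.560 mg/L

k = ln 2 / 6 = 0.11552 per h
Dose 1 (165 mg at t=0 h): 165·exp(−0.11552·35) = 2.894 mg/L
Dose 2 (145 mg at t=7 h): 145·exp(−0.11552·28) = 5.709 mg/L
Dose 3 (10 mg at t=14 h): 10·exp(−0.11552·21) = 0.884 mg/L
Dose 4 (155 mg at t=21 h): 155·exp(−0.11552·14) = 30.756 mg/L
Dose 5 (95 mg at t=28 h): 95·exp(−0.11552·7) = 42.318 mg/L
C(35) = 2.894 + 5.709 + 0.884 + 30.756 + 42.318 = 82.560 mg/L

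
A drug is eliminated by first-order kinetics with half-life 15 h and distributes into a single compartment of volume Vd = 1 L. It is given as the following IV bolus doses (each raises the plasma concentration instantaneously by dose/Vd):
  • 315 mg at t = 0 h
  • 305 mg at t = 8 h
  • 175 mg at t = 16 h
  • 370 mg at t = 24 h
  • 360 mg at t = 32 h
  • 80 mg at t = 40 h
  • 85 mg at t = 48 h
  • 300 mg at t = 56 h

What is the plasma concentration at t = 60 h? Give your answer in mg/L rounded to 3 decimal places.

k = ln 2 / 15 = 0.04621 per h
Dose 1 (315 mg at t=0 h): 315·exp(−0.04621·60) = 19.688 mg/L
Dose 2 (305 mg at t=8 h): 305·exp(−0.04621·52) = 27.589 mg/L
Dose 3 (175 mg at t=16 h): 175·exp(−0.04621·44) = 22.910 mg/L
Dose 4 (370 mg at t=24 h): 370·exp(−0.04621·36) = 70.102 mg/L
Dose 5 (360 mg at t=32 h): 360·exp(−0.04621·28) = 98.714 mg/L
Dose 6 (80 mg at t=40 h): 80·exp(−0.04621·20) = 31.748 mg/L
Dose 7 (85 mg at t=48 h): 85·exp(−0.04621·12) = 48.820 mg/L
Dose 8 (300 mg at t=56 h): 300·exp(−0.04621·4) = 249.371 mg/L
C(60) = 19.688 + 27.589 + 22.910 + 70.102 + 98.714 + 31.748 + 48.820 + 249.371 = 568.941 mg/L

568.941 mg/L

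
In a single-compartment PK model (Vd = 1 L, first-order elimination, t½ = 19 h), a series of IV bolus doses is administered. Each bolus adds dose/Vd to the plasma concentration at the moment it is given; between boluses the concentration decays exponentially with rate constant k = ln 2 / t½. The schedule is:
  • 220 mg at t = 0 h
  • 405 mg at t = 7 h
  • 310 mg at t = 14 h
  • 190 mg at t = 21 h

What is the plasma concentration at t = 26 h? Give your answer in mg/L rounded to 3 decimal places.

646.125 mg/L

k = ln 2 / 19 = 0.03648 per h
Dose 1 (220 mg at t=0 h): 220·exp(−0.03648·26) = 85.209 mg/L
Dose 2 (405 mg at t=7 h): 405·exp(−0.03648·19) = 202.500 mg/L
Dose 3 (310 mg at t=14 h): 310·exp(−0.03648·12) = 200.096 mg/L
Dose 4 (190 mg at t=21 h): 190·exp(−0.03648·5) = 158.320 mg/L
C(26) = 85.209 + 202.500 + 200.096 + 158.320 = 646.125 mg/L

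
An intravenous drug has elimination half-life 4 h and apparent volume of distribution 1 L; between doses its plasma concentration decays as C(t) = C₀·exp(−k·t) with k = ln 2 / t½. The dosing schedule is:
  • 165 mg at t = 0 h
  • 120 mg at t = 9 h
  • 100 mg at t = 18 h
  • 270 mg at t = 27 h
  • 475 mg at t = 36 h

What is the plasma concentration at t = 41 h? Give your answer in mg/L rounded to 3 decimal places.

226.040 mg/L

k = ln 2 / 4 = 0.17329 per h
Dose 1 (165 mg at t=0 h): 165·exp(−0.17329·41) = 0.135 mg/L
Dose 2 (120 mg at t=9 h): 120·exp(−0.17329·32) = 0.469 mg/L
Dose 3 (100 mg at t=18 h): 100·exp(−0.17329·23) = 1.858 mg/L
Dose 4 (270 mg at t=27 h): 270·exp(−0.17329·14) = 23.865 mg/L
Dose 5 (475 mg at t=36 h): 475·exp(−0.17329·5) = 199.713 mg/L
C(41) = 0.135 + 0.469 + 1.858 + 23.865 + 199.713 = 226.040 mg/L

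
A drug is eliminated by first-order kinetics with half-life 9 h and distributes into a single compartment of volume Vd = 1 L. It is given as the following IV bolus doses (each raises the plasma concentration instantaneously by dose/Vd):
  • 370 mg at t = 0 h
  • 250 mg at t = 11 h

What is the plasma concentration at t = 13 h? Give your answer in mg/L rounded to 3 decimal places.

350.261 mg/L

k = ln 2 / 9 = 0.07702 per h
Dose 1 (370 mg at t=0 h): 370·exp(−0.07702·13) = 135.950 mg/L
Dose 2 (250 mg at t=11 h): 250·exp(−0.07702·2) = 214.311 mg/L
C(13) = 135.950 + 214.311 = 350.261 mg/L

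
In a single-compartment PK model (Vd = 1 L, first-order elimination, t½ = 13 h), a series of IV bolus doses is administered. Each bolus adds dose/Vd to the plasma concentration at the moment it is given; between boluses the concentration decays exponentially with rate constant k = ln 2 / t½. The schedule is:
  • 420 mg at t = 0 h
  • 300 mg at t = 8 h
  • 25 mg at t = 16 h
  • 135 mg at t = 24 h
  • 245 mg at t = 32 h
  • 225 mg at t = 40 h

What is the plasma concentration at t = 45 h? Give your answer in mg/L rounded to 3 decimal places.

k = ln 2 / 13 = 0.05332 per h
Dose 1 (420 mg at t=0 h): 420·exp(−0.05332·45) = 38.126 mg/L
Dose 2 (300 mg at t=8 h): 300·exp(−0.05332·37) = 41.720 mg/L
Dose 3 (25 mg at t=16 h): 25·exp(−0.05332·29) = 5.326 mg/L
Dose 4 (135 mg at t=24 h): 135·exp(−0.05332·21) = 44.061 mg/L
Dose 5 (245 mg at t=32 h): 245·exp(−0.05332·13) = 122.500 mg/L
Dose 6 (225 mg at t=40 h): 225·exp(−0.05332·5) = 172.346 mg/L
C(45) = 38.126 + 41.720 + 5.326 + 44.061 + 122.500 + 172.346 = 424.079 mg/L

424.079 mg/L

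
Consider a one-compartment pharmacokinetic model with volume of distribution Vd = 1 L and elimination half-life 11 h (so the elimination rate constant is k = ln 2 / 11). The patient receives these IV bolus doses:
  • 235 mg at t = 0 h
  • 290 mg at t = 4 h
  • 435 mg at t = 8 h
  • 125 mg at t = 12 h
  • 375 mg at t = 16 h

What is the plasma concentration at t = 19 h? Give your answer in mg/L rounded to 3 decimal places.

k = ln 2 / 11 = 0.06301 per h
Dose 1 (235 mg at t=0 h): 235·exp(−0.06301·19) = 70.975 mg/L
Dose 2 (290 mg at t=4 h): 290·exp(−0.06301·15) = 112.694 mg/L
Dose 3 (435 mg at t=8 h): 435·exp(−0.06301·11) = 217.500 mg/L
Dose 4 (125 mg at t=12 h): 125·exp(−0.06301·7) = 80.417 mg/L
Dose 5 (375 mg at t=16 h): 375·exp(−0.06301·3) = 310.407 mg/L
C(19) = 70.975 + 112.694 + 217.500 + 80.417 + 310.407 = 791.994 mg/L

791.994 mg/L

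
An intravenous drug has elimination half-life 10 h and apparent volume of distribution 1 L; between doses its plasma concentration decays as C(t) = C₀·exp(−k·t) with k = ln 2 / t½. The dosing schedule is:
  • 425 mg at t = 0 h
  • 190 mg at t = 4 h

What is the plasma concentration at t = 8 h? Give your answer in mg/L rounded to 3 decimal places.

k = ln 2 / 10 = 0.06931 per h
Dose 1 (425 mg at t=0 h): 425·exp(−0.06931·8) = 244.098 mg/L
Dose 2 (190 mg at t=4 h): 190·exp(−0.06931·4) = 143.993 mg/L
C(8) = 244.098 + 143.993 = 388.091 mg/L

388.091 mg/L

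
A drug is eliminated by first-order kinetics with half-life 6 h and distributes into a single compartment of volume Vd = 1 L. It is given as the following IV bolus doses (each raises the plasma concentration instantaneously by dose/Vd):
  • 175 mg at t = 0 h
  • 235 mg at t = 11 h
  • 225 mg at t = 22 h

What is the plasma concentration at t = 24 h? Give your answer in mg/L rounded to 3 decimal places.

241.860 mg/L

k = ln 2 / 6 = 0.11552 per h
Dose 1 (175 mg at t=0 h): 175·exp(−0.11552·24) = 10.938 mg/L
Dose 2 (235 mg at t=11 h): 235·exp(−0.11552·13) = 52.340 mg/L
Dose 3 (225 mg at t=22 h): 225·exp(−0.11552·2) = 178.583 mg/L
C(24) = 10.938 + 52.340 + 178.583 = 241.860 mg/L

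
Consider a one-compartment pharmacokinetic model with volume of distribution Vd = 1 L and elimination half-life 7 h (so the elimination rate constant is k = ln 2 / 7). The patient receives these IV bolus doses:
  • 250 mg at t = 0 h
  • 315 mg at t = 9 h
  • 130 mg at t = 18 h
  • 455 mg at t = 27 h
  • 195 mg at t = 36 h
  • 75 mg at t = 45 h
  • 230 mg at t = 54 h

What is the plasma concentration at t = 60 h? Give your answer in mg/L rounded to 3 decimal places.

184.103 mg/L

k = ln 2 / 7 = 0.09902 per h
Dose 1 (250 mg at t=0 h): 250·exp(−0.09902·60) = 0.657 mg/L
Dose 2 (315 mg at t=9 h): 315·exp(−0.09902·51) = 2.019 mg/L
Dose 3 (130 mg at t=18 h): 130·exp(−0.09902·42) = 2.031 mg/L
Dose 4 (455 mg at t=27 h): 455·exp(−0.09902·33) = 17.333 mg/L
Dose 5 (195 mg at t=36 h): 195·exp(−0.09902·24) = 18.111 mg/L
Dose 6 (75 mg at t=45 h): 75·exp(−0.09902·15) = 16.982 mg/L
Dose 7 (230 mg at t=54 h): 230·exp(−0.09902·6) = 126.970 mg/L
C(60) = 0.657 + 2.019 + 2.031 + 17.333 + 18.111 + 16.982 + 126.970 = 184.103 mg/L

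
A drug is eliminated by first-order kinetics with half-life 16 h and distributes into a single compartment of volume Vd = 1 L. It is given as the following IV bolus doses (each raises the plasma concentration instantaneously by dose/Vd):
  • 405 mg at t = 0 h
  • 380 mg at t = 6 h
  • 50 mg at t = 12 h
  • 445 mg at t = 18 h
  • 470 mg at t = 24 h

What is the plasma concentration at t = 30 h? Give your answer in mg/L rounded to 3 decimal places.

894.707 mg/L

k = ln 2 / 16 = 0.04332 per h
Dose 1 (405 mg at t=0 h): 405·exp(−0.04332·30) = 110.414 mg/L
Dose 2 (380 mg at t=6 h): 380·exp(−0.04332·24) = 134.350 mg/L
Dose 3 (50 mg at t=12 h): 50·exp(−0.04332·18) = 22.925 mg/L
Dose 4 (445 mg at t=18 h): 445·exp(−0.04332·12) = 264.599 mg/L
Dose 5 (470 mg at t=24 h): 470·exp(−0.04332·6) = 362.420 mg/L
C(30) = 110.414 + 134.350 + 22.925 + 264.599 + 362.420 = 894.707 mg/L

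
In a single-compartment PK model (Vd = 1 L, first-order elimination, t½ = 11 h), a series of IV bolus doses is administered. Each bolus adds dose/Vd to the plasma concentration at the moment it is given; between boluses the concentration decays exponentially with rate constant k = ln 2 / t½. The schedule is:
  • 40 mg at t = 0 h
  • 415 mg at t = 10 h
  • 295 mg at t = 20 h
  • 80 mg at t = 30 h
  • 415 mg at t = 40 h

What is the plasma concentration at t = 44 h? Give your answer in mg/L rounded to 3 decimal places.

k = ln 2 / 11 = 0.06301 per h
Dose 1 (40 mg at t=0 h): 40·exp(−0.06301·44) = 2.500 mg/L
Dose 2 (415 mg at t=10 h): 415·exp(−0.06301·34) = 48.707 mg/L
Dose 3 (295 mg at t=20 h): 295·exp(−0.06301·24) = 65.017 mg/L
Dose 4 (80 mg at t=30 h): 80·exp(−0.06301·14) = 33.110 mg/L
Dose 5 (415 mg at t=40 h): 415·exp(−0.06301·4) = 322.539 mg/L
C(44) = 2.500 + 48.707 + 65.017 + 33.110 + 322.539 = 471.874 mg/L

471.874 mg/L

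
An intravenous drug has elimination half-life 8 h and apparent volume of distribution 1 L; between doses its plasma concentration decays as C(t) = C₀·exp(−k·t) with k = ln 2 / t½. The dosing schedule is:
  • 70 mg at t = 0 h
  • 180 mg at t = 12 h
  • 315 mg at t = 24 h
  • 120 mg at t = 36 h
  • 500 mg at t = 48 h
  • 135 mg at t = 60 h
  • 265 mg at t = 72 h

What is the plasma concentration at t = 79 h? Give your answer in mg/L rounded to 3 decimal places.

k = ln 2 / 8 = 0.08664 per h
Dose 1 (70 mg at t=0 h): 70·exp(−0.08664·79) = 0.075 mg/L
Dose 2 (180 mg at t=12 h): 180·exp(−0.08664·67) = 0.542 mg/L
Dose 3 (315 mg at t=24 h): 315·exp(−0.08664·55) = 2.684 mg/L
Dose 4 (120 mg at t=36 h): 120·exp(−0.08664·43) = 2.892 mg/L
Dose 5 (500 mg at t=48 h): 500·exp(−0.08664·31) = 34.078 mg/L
Dose 6 (135 mg at t=60 h): 135·exp(−0.08664·19) = 26.025 mg/L
Dose 7 (265 mg at t=72 h): 265·exp(−0.08664·7) = 144.492 mg/L
C(79) = 0.075 + 0.542 + 2.684 + 2.892 + 34.078 + 26.025 + 144.492 = 210.787 mg/L

210.787 mg/L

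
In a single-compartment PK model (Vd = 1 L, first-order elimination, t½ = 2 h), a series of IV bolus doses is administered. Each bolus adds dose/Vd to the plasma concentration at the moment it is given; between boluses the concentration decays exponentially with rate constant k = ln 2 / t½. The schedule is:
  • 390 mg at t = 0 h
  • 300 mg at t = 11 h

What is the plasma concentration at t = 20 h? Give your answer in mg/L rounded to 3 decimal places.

13.639 mg/L

k = ln 2 / 2 = 0.34657 per h
Dose 1 (390 mg at t=0 h): 390·exp(−0.34657·20) = 0.381 mg/L
Dose 2 (300 mg at t=11 h): 300·exp(−0.34657·9) = 13.258 mg/L
C(20) = 0.381 + 13.258 = 13.639 mg/L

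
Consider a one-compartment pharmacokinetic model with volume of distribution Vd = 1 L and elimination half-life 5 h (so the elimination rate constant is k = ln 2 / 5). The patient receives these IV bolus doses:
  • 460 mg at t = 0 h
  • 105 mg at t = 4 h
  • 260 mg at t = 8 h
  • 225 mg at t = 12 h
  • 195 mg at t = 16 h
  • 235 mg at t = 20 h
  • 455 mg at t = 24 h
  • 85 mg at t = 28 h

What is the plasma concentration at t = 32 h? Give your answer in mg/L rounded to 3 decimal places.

295.665 mg/L

k = ln 2 / 5 = 0.13863 per h
Dose 1 (460 mg at t=0 h): 460·exp(−0.13863·32) = 5.447 mg/L
Dose 2 (105 mg at t=4 h): 105·exp(−0.13863·28) = 2.165 mg/L
Dose 3 (260 mg at t=8 h): 260·exp(−0.13863·24) = 9.333 mg/L
Dose 4 (225 mg at t=12 h): 225·exp(−0.13863·20) = 14.062 mg/L
Dose 5 (195 mg at t=16 h): 195·exp(−0.13863·16) = 21.220 mg/L
Dose 6 (235 mg at t=20 h): 235·exp(−0.13863·12) = 44.524 mg/L
Dose 7 (455 mg at t=24 h): 455·exp(−0.13863·8) = 150.094 mg/L
Dose 8 (85 mg at t=28 h): 85·exp(−0.13863·4) = 48.820 mg/L
C(32) = 5.447 + 2.165 + 9.333 + 14.062 + 21.220 + 44.524 + 150.094 + 48.820 = 295.665 mg/L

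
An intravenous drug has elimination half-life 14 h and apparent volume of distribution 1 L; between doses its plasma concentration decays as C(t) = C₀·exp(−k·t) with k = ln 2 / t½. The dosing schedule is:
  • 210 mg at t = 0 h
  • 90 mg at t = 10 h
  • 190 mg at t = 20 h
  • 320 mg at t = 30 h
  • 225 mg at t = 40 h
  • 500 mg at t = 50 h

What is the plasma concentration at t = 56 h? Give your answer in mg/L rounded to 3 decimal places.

616.039 mg/L

k = ln 2 / 14 = 0.04951 per h
Dose 1 (210 mg at t=0 h): 210·exp(−0.04951·56) = 13.125 mg/L
Dose 2 (90 mg at t=10 h): 90·exp(−0.04951·46) = 9.229 mg/L
Dose 3 (190 mg at t=20 h): 190·exp(−0.04951·36) = 31.965 mg/L
Dose 4 (320 mg at t=30 h): 320·exp(−0.04951·26) = 88.327 mg/L
Dose 5 (225 mg at t=40 h): 225·exp(−0.04951·16) = 101.894 mg/L
Dose 6 (500 mg at t=50 h): 500·exp(−0.04951·6) = 371.499 mg/L
C(56) = 13.125 + 9.229 + 31.965 + 88.327 + 101.894 + 371.499 = 616.039 mg/L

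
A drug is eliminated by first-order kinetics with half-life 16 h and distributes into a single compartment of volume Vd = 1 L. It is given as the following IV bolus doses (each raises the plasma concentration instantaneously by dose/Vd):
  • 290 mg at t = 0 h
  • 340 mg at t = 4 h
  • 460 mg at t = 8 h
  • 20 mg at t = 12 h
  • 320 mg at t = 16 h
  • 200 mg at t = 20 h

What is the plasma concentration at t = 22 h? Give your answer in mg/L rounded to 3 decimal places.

961.641 mg/L

k = ln 2 / 16 = 0.04332 per h
Dose 1 (290 mg at t=0 h): 290·exp(−0.04332·22) = 111.810 mg/L
Dose 2 (340 mg at t=4 h): 340·exp(−0.04332·18) = 155.891 mg/L
Dose 3 (460 mg at t=8 h): 460·exp(−0.04332·14) = 250.817 mg/L
Dose 4 (20 mg at t=12 h): 20·exp(−0.04332·10) = 12.968 mg/L
Dose 5 (320 mg at t=16 h): 320·exp(−0.04332·6) = 246.754 mg/L
Dose 6 (200 mg at t=20 h): 200·exp(−0.04332·2) = 183.401 mg/L
C(22) = 111.810 + 155.891 + 250.817 + 12.968 + 246.754 + 183.401 = 961.641 mg/L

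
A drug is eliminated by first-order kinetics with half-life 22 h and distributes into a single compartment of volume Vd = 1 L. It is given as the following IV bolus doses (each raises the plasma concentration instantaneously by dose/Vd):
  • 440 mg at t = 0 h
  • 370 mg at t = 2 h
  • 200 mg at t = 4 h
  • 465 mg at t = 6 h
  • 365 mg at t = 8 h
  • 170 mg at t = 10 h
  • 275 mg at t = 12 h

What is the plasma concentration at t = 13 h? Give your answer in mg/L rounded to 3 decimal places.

1810.282 mg/L

k = ln 2 / 22 = 0.03151 per h
Dose 1 (440 mg at t=0 h): 440·exp(−0.03151·13) = 292.127 mg/L
Dose 2 (370 mg at t=2 h): 370·exp(−0.03151·11) = 261.630 mg/L
Dose 3 (200 mg at t=4 h): 200·exp(−0.03151·9) = 150.620 mg/L
Dose 4 (465 mg at t=6 h): 465·exp(−0.03151·7) = 372.967 mg/L
Dose 5 (365 mg at t=8 h): 365·exp(−0.03151·5) = 311.801 mg/L
Dose 6 (170 mg at t=10 h): 170·exp(−0.03151·3) = 154.668 mg/L
Dose 7 (275 mg at t=12 h): 275·exp(−0.03151·1) = 266.471 mg/L
C(13) = 292.127 + 261.630 + 150.620 + 372.967 + 311.801 + 154.668 + 266.471 = 1810.282 mg/L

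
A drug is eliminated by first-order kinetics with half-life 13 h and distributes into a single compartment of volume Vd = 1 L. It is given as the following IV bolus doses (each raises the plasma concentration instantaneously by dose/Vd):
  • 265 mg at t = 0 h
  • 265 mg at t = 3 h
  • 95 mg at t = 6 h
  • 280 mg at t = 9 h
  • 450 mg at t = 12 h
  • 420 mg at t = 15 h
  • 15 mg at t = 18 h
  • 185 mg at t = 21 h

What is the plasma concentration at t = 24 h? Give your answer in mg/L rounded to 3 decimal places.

k = ln 2 / 13 = 0.05332 per h
Dose 1 (265 mg at t=0 h): 265·exp(−0.05332·24) = 73.705 mg/L
Dose 2 (265 mg at t=3 h): 265·exp(−0.05332·21) = 86.490 mg/L
Dose 3 (95 mg at t=6 h): 95·exp(−0.05332·18) = 36.384 mg/L
Dose 4 (280 mg at t=9 h): 280·exp(−0.05332·15) = 125.839 mg/L
Dose 5 (450 mg at t=12 h): 450·exp(−0.05332·12) = 237.322 mg/L
Dose 6 (420 mg at t=15 h): 420·exp(−0.05332·9) = 259.923 mg/L
Dose 7 (15 mg at t=18 h): 15·exp(−0.05332·6) = 10.893 mg/L
Dose 8 (185 mg at t=21 h): 185·exp(−0.05332·3) = 157.653 mg/L
C(24) = 73.705 + 86.490 + 36.384 + 125.839 + 237.322 + 259.923 + 10.893 + 157.653 = 988.210 mg/L

988.210 mg/L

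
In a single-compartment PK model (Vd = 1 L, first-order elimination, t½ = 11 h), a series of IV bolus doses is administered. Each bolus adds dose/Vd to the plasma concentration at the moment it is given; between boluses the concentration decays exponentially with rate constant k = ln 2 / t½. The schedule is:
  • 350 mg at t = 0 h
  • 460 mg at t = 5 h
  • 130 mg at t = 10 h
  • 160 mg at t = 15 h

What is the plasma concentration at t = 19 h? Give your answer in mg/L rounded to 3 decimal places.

k = ln 2 / 11 = 0.06301 per h
Dose 1 (350 mg at t=0 h): 350·exp(−0.06301·19) = 105.708 mg/L
Dose 2 (460 mg at t=5 h): 460·exp(−0.06301·14) = 190.383 mg/L
Dose 3 (130 mg at t=10 h): 130·exp(−0.06301·9) = 73.730 mg/L
Dose 4 (160 mg at t=15 h): 160·exp(−0.06301·4) = 124.353 mg/L
C(19) = 105.708 + 190.383 + 73.730 + 124.353 = 494.174 mg/L

494.174 mg/L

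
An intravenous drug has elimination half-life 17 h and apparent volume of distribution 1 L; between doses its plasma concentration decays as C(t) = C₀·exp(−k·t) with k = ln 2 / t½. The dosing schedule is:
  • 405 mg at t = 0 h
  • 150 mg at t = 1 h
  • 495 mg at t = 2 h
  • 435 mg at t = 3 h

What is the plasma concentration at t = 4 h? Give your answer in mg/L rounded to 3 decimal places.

1350.639 mg/L

k = ln 2 / 17 = 0.04077 per h
Dose 1 (405 mg at t=0 h): 405·exp(−0.04077·4) = 344.052 mg/L
Dose 2 (150 mg at t=1 h): 150·exp(−0.04077·3) = 132.730 mg/L
Dose 3 (495 mg at t=2 h): 495·exp(−0.04077·2) = 456.236 mg/L
Dose 4 (435 mg at t=3 h): 435·exp(−0.04077·1) = 417.620 mg/L
C(4) = 344.052 + 132.730 + 456.236 + 417.620 = 1350.639 mg/L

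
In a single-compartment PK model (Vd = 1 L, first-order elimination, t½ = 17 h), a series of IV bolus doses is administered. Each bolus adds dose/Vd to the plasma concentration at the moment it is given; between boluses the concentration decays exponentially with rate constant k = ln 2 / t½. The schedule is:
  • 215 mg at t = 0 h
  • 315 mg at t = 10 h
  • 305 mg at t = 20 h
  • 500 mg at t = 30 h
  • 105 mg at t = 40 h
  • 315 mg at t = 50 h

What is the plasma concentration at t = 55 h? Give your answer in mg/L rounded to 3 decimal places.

k = ln 2 / 17 = 0.04077 per h
Dose 1 (215 mg at t=0 h): 215·exp(−0.04077·55) = 22.831 mg/L
Dose 2 (315 mg at t=10 h): 315·exp(−0.04077·45) = 50.288 mg/L
Dose 3 (305 mg at t=20 h): 305·exp(−0.04077·35) = 73.204 mg/L
Dose 4 (500 mg at t=30 h): 500·exp(−0.04077·25) = 180.418 mg/L
Dose 5 (105 mg at t=40 h): 105·exp(−0.04077·15) = 56.961 mg/L
Dose 6 (315 mg at t=50 h): 315·exp(−0.04077·5) = 256.905 mg/L
C(55) = 22.831 + 50.288 + 73.204 + 180.418 + 56.961 + 256.905 = 640.605 mg/L

640.605 mg/L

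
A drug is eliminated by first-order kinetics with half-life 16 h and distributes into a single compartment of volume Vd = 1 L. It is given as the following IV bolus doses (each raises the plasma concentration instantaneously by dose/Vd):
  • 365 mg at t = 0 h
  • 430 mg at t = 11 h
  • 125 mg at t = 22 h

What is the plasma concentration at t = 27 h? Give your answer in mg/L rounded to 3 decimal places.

k = ln 2 / 16 = 0.04332 per h
Dose 1 (365 mg at t=0 h): 365·exp(−0.04332·27) = 113.320 mg/L
Dose 2 (430 mg at t=11 h): 430·exp(−0.04332·16) = 215.000 mg/L
Dose 3 (125 mg at t=22 h): 125·exp(−0.04332·5) = 100.656 mg/L
C(27) = 113.320 + 215.000 + 100.656 = 428.975 mg/L

428.975 mg/L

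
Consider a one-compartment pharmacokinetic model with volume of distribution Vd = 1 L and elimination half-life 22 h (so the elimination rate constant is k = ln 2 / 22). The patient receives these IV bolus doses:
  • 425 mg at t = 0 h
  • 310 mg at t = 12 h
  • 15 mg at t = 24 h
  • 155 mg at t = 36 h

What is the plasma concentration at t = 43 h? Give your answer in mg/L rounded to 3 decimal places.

358.947 mg/L

k = ln 2 / 22 = 0.03151 per h
Dose 1 (425 mg at t=0 h): 425·exp(−0.03151·43) = 109.651 mg/L
Dose 2 (310 mg at t=12 h): 310·exp(−0.03151·31) = 116.730 mg/L
Dose 3 (15 mg at t=24 h): 15·exp(−0.03151·19) = 8.243 mg/L
Dose 4 (155 mg at t=36 h): 155·exp(−0.03151·7) = 124.322 mg/L
C(43) = 109.651 + 116.730 + 8.243 + 124.322 = 358.947 mg/L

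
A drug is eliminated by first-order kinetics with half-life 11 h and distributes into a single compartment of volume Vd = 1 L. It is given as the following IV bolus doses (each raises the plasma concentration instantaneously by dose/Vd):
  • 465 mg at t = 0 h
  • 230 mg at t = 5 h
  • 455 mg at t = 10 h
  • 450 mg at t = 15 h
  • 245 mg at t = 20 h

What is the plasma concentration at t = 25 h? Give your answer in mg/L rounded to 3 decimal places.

k = ln 2 / 11 = 0.06301 per h
Dose 1 (465 mg at t=0 h): 465·exp(−0.06301·25) = 96.226 mg/L
Dose 2 (230 mg at t=5 h): 230·exp(−0.06301·20) = 65.223 mg/L
Dose 3 (455 mg at t=10 h): 455·exp(−0.06301·15) = 176.814 mg/L
Dose 4 (450 mg at t=15 h): 450·exp(−0.06301·10) = 239.634 mg/L
Dose 5 (245 mg at t=20 h): 245·exp(−0.06301·5) = 178.786 mg/L
C(25) = 96.226 + 65.223 + 176.814 + 239.634 + 178.786 = 756.684 mg/L

756.684 mg/L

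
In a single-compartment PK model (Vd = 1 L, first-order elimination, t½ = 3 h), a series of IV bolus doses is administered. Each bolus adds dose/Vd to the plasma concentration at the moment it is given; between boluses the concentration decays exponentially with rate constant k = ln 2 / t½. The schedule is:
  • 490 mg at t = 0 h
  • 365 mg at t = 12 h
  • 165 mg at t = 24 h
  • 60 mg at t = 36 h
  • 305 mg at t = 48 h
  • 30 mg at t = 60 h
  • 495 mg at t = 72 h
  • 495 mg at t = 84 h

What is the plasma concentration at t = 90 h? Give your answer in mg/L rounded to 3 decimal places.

k = ln 2 / 3 = 0.23105 per h
Dose 1 (490 mg at t=0 h): 490·exp(−0.23105·90) = 0.000 mg/L
Dose 2 (365 mg at t=12 h): 365·exp(−0.23105·78) = 0.000 mg/L
Dose 3 (165 mg at t=24 h): 165·exp(−0.23105·66) = 0.000 mg/L
Dose 4 (60 mg at t=36 h): 60·exp(−0.23105·54) = 0.000 mg/L
Dose 5 (305 mg at t=48 h): 305·exp(−0.23105·42) = 0.019 mg/L
Dose 6 (30 mg at t=60 h): 30·exp(−0.23105·30) = 0.029 mg/L
Dose 7 (495 mg at t=72 h): 495·exp(−0.23105·18) = 7.734 mg/L
Dose 8 (495 mg at t=84 h): 495·exp(−0.23105·6) = 123.750 mg/L
C(90) = 0.000 + 0.000 + 0.000 + 0.000 + 0.019 + 0.029 + 7.734 + 123.750 = 131.533 mg/L

131.533 mg/L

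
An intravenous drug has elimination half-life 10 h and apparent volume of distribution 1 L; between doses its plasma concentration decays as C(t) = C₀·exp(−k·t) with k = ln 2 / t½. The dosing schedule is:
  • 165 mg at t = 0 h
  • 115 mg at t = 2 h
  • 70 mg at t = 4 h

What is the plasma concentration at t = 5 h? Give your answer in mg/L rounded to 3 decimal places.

275.394 mg/L

k = ln 2 / 10 = 0.06931 per h
Dose 1 (165 mg at t=0 h): 165·exp(−0.06931·5) = 116.673 mg/L
Dose 2 (115 mg at t=2 h): 115·exp(−0.06931·3) = 93.409 mg/L
Dose 3 (70 mg at t=4 h): 70·exp(−0.06931·1) = 65.312 mg/L
C(5) = 116.673 + 93.409 + 65.312 = 275.394 mg/L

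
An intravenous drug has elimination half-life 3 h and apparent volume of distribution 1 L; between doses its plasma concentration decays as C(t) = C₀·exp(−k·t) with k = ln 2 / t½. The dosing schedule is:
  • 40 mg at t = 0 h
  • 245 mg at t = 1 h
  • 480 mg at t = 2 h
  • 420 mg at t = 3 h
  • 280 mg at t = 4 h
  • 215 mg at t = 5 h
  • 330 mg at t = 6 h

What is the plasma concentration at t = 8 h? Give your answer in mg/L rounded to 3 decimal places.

733.711 mg/L

k = ln 2 / 3 = 0.23105 per h
Dose 1 (40 mg at t=0 h): 40·exp(−0.23105·8) = 6.300 mg/L
Dose 2 (245 mg at t=1 h): 245·exp(−0.23105·7) = 48.614 mg/L
Dose 3 (480 mg at t=2 h): 480·exp(−0.23105·6) = 120.000 mg/L
Dose 4 (420 mg at t=3 h): 420·exp(−0.23105·5) = 132.292 mg/L
Dose 5 (280 mg at t=4 h): 280·exp(−0.23105·4) = 111.118 mg/L
Dose 6 (215 mg at t=5 h): 215·exp(−0.23105·3) = 107.500 mg/L
Dose 7 (330 mg at t=6 h): 330·exp(−0.23105·2) = 207.887 mg/L
C(8) = 6.300 + 48.614 + 120.000 + 132.292 + 111.118 + 107.500 + 207.887 = 733.711 mg/L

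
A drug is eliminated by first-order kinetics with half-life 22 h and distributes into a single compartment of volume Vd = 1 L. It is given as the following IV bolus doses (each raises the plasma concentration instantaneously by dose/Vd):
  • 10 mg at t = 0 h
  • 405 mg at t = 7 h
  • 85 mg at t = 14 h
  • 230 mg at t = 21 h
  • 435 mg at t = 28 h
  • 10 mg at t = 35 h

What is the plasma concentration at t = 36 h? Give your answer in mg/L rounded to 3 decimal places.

699.288 mg/L

k = ln 2 / 22 = 0.03151 per h
Dose 1 (10 mg at t=0 h): 10·exp(−0.03151·36) = 3.217 mg/L
Dose 2 (405 mg at t=7 h): 405·exp(−0.03151·29) = 162.421 mg/L
Dose 3 (85 mg at t=14 h): 85·exp(−0.03151·22) = 42.500 mg/L
Dose 4 (230 mg at t=21 h): 230·exp(−0.03151·15) = 143.377 mg/L
Dose 5 (435 mg at t=28 h): 435·exp(−0.03151·8) = 338.083 mg/L
Dose 6 (10 mg at t=35 h): 10·exp(−0.03151·1) = 9.690 mg/L
C(36) = 3.217 + 162.421 + 42.500 + 143.377 + 338.083 + 9.690 = 699.288 mg/L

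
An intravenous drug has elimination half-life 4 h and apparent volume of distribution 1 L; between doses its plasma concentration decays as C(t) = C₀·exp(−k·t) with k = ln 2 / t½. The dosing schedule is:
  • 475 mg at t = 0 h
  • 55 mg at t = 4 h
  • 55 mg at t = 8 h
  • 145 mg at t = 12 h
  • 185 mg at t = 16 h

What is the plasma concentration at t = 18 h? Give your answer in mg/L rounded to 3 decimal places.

217.656 mg/L

k = ln 2 / 4 = 0.17329 per h
Dose 1 (475 mg at t=0 h): 475·exp(−0.17329·18) = 20.992 mg/L
Dose 2 (55 mg at t=4 h): 55·exp(−0.17329·14) = 4.861 mg/L
Dose 3 (55 mg at t=8 h): 55·exp(−0.17329·10) = 9.723 mg/L
Dose 4 (145 mg at t=12 h): 145·exp(−0.17329·6) = 51.265 mg/L
Dose 5 (185 mg at t=16 h): 185·exp(−0.17329·2) = 130.815 mg/L
C(18) = 20.992 + 4.861 + 9.723 + 51.265 + 130.815 = 217.656 mg/L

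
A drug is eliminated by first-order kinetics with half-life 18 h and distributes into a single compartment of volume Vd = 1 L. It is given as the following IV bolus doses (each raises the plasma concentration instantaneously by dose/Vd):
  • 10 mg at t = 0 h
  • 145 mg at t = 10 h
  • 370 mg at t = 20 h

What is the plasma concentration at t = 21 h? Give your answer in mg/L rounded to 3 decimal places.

455.408 mg/L

k = ln 2 / 18 = 0.03851 per h
Dose 1 (10 mg at t=0 h): 10·exp(−0.03851·21) = 4.454 mg/L
Dose 2 (145 mg at t=10 h): 145·exp(−0.03851·11) = 94.930 mg/L
Dose 3 (370 mg at t=20 h): 370·exp(−0.03851·1) = 356.023 mg/L
C(21) = 4.454 + 94.930 + 356.023 = 455.408 mg/L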